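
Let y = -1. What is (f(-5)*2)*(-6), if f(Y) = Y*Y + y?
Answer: -288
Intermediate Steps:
f(Y) = -1 + Y**2 (f(Y) = Y*Y - 1 = Y**2 - 1 = -1 + Y**2)
(f(-5)*2)*(-6) = ((-1 + (-5)**2)*2)*(-6) = ((-1 + 25)*2)*(-6) = (24*2)*(-6) = 48*(-6) = -288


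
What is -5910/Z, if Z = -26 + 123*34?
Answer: -2955/2078 ≈ -1.4220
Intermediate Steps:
Z = 4156 (Z = -26 + 4182 = 4156)
-5910/Z = -5910/4156 = -5910*1/4156 = -2955/2078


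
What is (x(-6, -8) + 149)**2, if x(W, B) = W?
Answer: 20449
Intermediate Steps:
(x(-6, -8) + 149)**2 = (-6 + 149)**2 = 143**2 = 20449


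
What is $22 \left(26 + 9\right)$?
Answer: $770$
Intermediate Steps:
$22 \left(26 + 9\right) = 22 \cdot 35 = 770$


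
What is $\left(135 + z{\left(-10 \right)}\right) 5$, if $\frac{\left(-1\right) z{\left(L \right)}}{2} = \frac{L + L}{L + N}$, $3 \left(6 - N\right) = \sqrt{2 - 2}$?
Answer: $625$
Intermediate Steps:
$N = 6$ ($N = 6 - \frac{\sqrt{2 - 2}}{3} = 6 - \frac{\sqrt{0}}{3} = 6 - 0 = 6 + 0 = 6$)
$z{\left(L \right)} = - \frac{4 L}{6 + L}$ ($z{\left(L \right)} = - 2 \frac{L + L}{L + 6} = - 2 \frac{2 L}{6 + L} = - \frac{4 L}{6 + L}$)
$\left(135 + z{\left(-10 \right)}\right) 5 = \left(135 - - \frac{40}{6 - 10}\right) 5 = \left(135 - - \frac{40}{-4}\right) 5 = \left(135 - \left(-40\right) \left(- \frac{1}{4}\right)\right) 5 = \left(135 - 10\right) 5 = 125 \cdot 5 = 625$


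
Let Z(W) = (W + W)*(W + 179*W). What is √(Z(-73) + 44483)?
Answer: √1962923 ≈ 1401.0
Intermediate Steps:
Z(W) = 360*W² (Z(W) = (2*W)*(180*W) = 360*W²)
√(Z(-73) + 44483) = √(360*(-73)² + 44483) = √(360*5329 + 44483) = √(1918440 + 44483) = √1962923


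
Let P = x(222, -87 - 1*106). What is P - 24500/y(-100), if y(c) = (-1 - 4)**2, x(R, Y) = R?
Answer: -758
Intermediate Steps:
y(c) = 25 (y(c) = (-5)**2 = 25)
P = 222
P - 24500/y(-100) = 222 - 24500/25 = 222 - 1*980 = 222 - 980 = -758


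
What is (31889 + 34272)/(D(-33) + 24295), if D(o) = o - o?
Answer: 66161/24295 ≈ 2.7232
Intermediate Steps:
D(o) = 0
(31889 + 34272)/(D(-33) + 24295) = (31889 + 34272)/(0 + 24295) = 66161/24295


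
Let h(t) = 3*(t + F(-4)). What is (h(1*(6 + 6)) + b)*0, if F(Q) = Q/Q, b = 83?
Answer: 0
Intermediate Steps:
F(Q) = 1
h(t) = 3 + 3*t (h(t) = 3*(t + 1) = 3*(1 + t) = 3 + 3*t)
(h(1*(6 + 6)) + b)*0 = ((3 + 3*(1*(6 + 6))) + 83)*0 = ((3 + 3*(1*12)) + 83)*0 = ((3 + 3*12) + 83)*0 = ((3 + 36) + 83)*0 = (39 + 83)*0 = 122*0 = 0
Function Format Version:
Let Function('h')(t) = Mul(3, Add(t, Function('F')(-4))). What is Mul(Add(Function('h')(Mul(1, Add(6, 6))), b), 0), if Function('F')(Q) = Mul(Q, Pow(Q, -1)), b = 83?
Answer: 0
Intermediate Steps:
Function('F')(Q) = 1
Function('h')(t) = Add(3, Mul(3, t)) (Function('h')(t) = Mul(3, Add(t, 1)) = Mul(3, Add(1, t)) = Add(3, Mul(3, t)))
Mul(Add(Function('h')(Mul(1, Add(6, 6))), b), 0) = Mul(Add(Add(3, Mul(3, Mul(1, Add(6, 6)))), 83), 0) = Mul(Add(Add(3, Mul(3, Mul(1, 12))), 83), 0) = Mul(Add(Add(3, Mul(3, 12)), 83), 0) = Mul(Add(Add(3, 36), 83), 0) = Mul(Add(39, 83), 0) = Mul(122, 0) = 0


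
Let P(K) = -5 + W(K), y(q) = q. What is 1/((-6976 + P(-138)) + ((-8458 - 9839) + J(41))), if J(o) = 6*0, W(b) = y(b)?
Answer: -1/25416 ≈ -3.9345e-5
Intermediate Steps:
W(b) = b
J(o) = 0
P(K) = -5 + K
1/((-6976 + P(-138)) + ((-8458 - 9839) + J(41))) = 1/((-6976 + (-5 - 138)) + ((-8458 - 9839) + 0)) = 1/((-6976 - 143) + (-18297 + 0)) = 1/(-7119 - 18297) = 1/(-25416) = -1/25416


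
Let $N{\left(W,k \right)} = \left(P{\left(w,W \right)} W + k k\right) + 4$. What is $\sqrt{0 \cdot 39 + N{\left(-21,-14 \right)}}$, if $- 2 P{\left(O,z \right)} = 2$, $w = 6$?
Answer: $\sqrt{221} \approx 14.866$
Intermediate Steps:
$P{\left(O,z \right)} = -1$ ($P{\left(O,z \right)} = \left(- \frac{1}{2}\right) 2 = -1$)
$N{\left(W,k \right)} = 4 + k^{2} - W$ ($N{\left(W,k \right)} = \left(- W + k k\right) + 4 = \left(- W + k^{2}\right) + 4 = \left(k^{2} - W\right) + 4 = 4 + k^{2} - W$)
$\sqrt{0 \cdot 39 + N{\left(-21,-14 \right)}} = \sqrt{0 \cdot 39 + \left(4 + \left(-14\right)^{2} - -21\right)} = \sqrt{0 + \left(4 + 196 + 21\right)} = \sqrt{0 + 221} = \sqrt{221}$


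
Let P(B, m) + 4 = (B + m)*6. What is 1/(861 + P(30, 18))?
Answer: 1/1145 ≈ 0.00087336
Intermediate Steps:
P(B, m) = -4 + 6*B + 6*m (P(B, m) = -4 + (B + m)*6 = -4 + (6*B + 6*m) = -4 + 6*B + 6*m)
1/(861 + P(30, 18)) = 1/(861 + (-4 + 6*30 + 6*18)) = 1/(861 + (-4 + 180 + 108)) = 1/(861 + 284) = 1/1145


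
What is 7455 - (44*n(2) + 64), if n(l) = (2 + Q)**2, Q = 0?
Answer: 7215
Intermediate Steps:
n(l) = 4 (n(l) = (2 + 0)**2 = 2**2 = 4)
7455 - (44*n(2) + 64) = 7455 - (44*4 + 64) = 7455 - (176 + 64) = 7455 - 1*240 = 7455 - 240 = 7215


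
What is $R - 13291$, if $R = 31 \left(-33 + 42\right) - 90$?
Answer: $-13102$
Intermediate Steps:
$R = 189$ ($R = 31 \cdot 9 - 90 = 279 - 90 = 189$)
$R - 13291 = 189 - 13291 = -13102$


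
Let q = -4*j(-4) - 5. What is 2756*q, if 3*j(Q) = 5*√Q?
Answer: -13780 - 110240*I/3 ≈ -13780.0 - 36747.0*I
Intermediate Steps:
j(Q) = 5*√Q/3 (j(Q) = (5*√Q)/3 = 5*√Q/3)
q = -5 - 40*I/3 (q = -20*√(-4)/3 - 5 = -20*2*I/3 - 5 = -40*I/3 - 5 = -5 - 40*I/3 ≈ -5.0 - 13.333*I)
2756*q = 2756*(-5 - 40*I/3) = -13780 - 110240*I/3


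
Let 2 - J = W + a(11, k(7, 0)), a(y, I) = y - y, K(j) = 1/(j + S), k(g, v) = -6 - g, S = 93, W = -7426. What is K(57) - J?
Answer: -1114199/150 ≈ -7428.0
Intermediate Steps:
K(j) = 1/(93 + j) (K(j) = 1/(j + 93) = 1/(93 + j))
a(y, I) = 0
J = 7428 (J = 2 - (-7426 + 0) = 2 - 1*(-7426) = 2 + 7426 = 7428)
K(57) - J = 1/(93 + 57) - 1*7428 = 1/150 - 7428 = -1114199/150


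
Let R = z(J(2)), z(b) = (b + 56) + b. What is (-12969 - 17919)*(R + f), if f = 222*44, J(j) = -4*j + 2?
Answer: -303073056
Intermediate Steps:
J(j) = 2 - 4*j
f = 9768
z(b) = 56 + 2*b (z(b) = (56 + b) + b = 56 + 2*b)
R = 44 (R = 56 + 2*(2 - 4*2) = 56 + 2*(2 - 8) = 56 + 2*(-6) = 56 - 12 = 44)
(-12969 - 17919)*(R + f) = (-12969 - 17919)*(44 + 9768) = -30888*9812 = -303073056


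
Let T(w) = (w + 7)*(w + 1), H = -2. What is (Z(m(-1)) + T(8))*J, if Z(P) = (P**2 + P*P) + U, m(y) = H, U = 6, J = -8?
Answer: -1192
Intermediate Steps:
m(y) = -2
Z(P) = 6 + 2*P**2 (Z(P) = (P**2 + P*P) + 6 = (P**2 + P**2) + 6 = 2*P**2 + 6 = 6 + 2*P**2)
T(w) = (1 + w)*(7 + w) (T(w) = (7 + w)*(1 + w) = (1 + w)*(7 + w))
(Z(m(-1)) + T(8))*J = ((6 + 2*(-2)**2) + (7 + 8**2 + 8*8))*(-8) = ((6 + 2*4) + (7 + 64 + 64))*(-8) = ((6 + 8) + 135)*(-8) = (14 + 135)*(-8) = 149*(-8) = -1192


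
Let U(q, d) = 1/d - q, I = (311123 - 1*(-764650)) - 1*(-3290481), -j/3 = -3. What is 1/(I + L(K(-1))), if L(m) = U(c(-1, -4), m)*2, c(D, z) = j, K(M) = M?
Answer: 1/4366234 ≈ 2.2903e-7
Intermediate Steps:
j = 9 (j = -3*(-3) = 9)
c(D, z) = 9
I = 4366254 (I = (311123 + 764650) + 3290481 = 1075773 + 3290481 = 4366254)
L(m) = -18 + 2/m (L(m) = (1/m - 1*9)*2 = (1/m - 9)*2 = (-9 + 1/m)*2 = -18 + 2/m)
1/(I + L(K(-1))) = 1/(4366254 + (-18 + 2/(-1))) = 1/(4366254 + (-18 + 2*(-1))) = 1/(4366254 + (-18 - 2)) = 1/(4366254 - 20) = 1/4366234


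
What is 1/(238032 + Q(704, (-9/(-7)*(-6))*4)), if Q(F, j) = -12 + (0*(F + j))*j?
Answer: 1/238020 ≈ 4.2013e-6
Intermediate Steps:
Q(F, j) = -12 (Q(F, j) = -12 + 0*j = -12 + 0 = -12)
1/(238032 + Q(704, (-9/(-7)*(-6))*4)) = 1/(238032 - 12) = 1/238020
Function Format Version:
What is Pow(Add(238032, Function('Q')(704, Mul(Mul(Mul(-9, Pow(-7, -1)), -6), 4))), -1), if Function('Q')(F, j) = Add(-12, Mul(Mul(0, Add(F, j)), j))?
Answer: Rational(1, 238020) ≈ 4.2013e-6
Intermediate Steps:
Function('Q')(F, j) = -12 (Function('Q')(F, j) = Add(-12, Mul(0, j)) = Add(-12, 0) = -12)
Pow(Add(238032, Function('Q')(704, Mul(Mul(Mul(-9, Pow(-7, -1)), -6), 4))), -1) = Pow(Add(238032, -12), -1) = Pow(238020, -1) = Rational(1, 238020)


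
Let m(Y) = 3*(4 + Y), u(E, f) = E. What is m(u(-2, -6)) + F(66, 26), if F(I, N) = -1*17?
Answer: -11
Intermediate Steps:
F(I, N) = -17
m(Y) = 12 + 3*Y
m(u(-2, -6)) + F(66, 26) = (12 + 3*(-2)) - 17 = (12 - 6) - 17 = 6 - 17 = -11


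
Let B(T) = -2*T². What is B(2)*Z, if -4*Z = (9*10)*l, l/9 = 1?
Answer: 1620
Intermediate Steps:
l = 9 (l = 9*1 = 9)
Z = -405/2 (Z = -9*10*9/4 = -45*9/2 = -¼*810 = -405/2 ≈ -202.50)
B(2)*Z = -2*2²*(-405/2) = -2*4*(-405/2) = -8*(-405/2) = 1620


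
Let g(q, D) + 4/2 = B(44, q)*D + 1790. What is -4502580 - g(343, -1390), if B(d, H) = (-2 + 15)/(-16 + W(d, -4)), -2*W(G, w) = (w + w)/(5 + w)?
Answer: -27035243/6 ≈ -4.5059e+6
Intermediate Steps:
W(G, w) = -w/(5 + w) (W(G, w) = -(w + w)/(2*(5 + w)) = -2*w/(2*(5 + w)) = -w/(5 + w))
B(d, H) = -13/12 (B(d, H) = (-2 + 15)/(-16 - 1*(-4)/(5 - 4)) = 13/(-16 - 1*(-4)/1) = 13/(-16 - 1*(-4)*1) = 13/(-16 + 4) = 13/(-12) = 13*(-1/12) = -13/12)
g(q, D) = 1788 - 13*D/12 (g(q, D) = -2 + (-13*D/12 + 1790) = -2 + (1790 - 13*D/12) = 1788 - 13*D/12)
-4502580 - g(343, -1390) = -4502580 - (1788 - 13/12*(-1390)) = -4502580 - (1788 + 9035/6) = -4502580 - 1*19763/6 = -4502580 - 19763/6 = -27035243/6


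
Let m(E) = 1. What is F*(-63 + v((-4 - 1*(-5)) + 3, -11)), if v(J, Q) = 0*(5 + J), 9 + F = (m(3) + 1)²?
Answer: 315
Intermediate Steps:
F = -5 (F = -9 + (1 + 1)² = -9 + 2² = -9 + 4 = -5)
v(J, Q) = 0
F*(-63 + v((-4 - 1*(-5)) + 3, -11)) = -5*(-63 + 0) = -5*(-63) = 315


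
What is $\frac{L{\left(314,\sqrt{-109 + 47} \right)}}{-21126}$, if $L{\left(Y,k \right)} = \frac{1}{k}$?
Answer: $\frac{i \sqrt{62}}{1309812} \approx 6.0116 \cdot 10^{-6} i$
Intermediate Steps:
$\frac{L{\left(314,\sqrt{-109 + 47} \right)}}{-21126} = \frac{1}{\sqrt{-109 + 47} \left(-21126\right)} = \frac{1}{\sqrt{-62}} \left(- \frac{1}{21126}\right) = \frac{1}{i \sqrt{62}} \left(- \frac{1}{21126}\right) = - \frac{i \sqrt{62}}{62} \left(- \frac{1}{21126}\right) = \frac{i \sqrt{62}}{1309812}$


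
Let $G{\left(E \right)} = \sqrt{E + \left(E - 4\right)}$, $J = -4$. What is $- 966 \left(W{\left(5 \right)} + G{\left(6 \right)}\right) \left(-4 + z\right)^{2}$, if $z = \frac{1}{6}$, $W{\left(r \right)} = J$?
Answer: $\frac{170338}{3} - \frac{85169 \sqrt{2}}{3} \approx 16630.0$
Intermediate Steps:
$W{\left(r \right)} = -4$
$z = \frac{1}{6} \approx 0.16667$
$G{\left(E \right)} = \sqrt{-4 + 2 E}$ ($G{\left(E \right)} = \sqrt{E + \left(E - 4\right)} = \sqrt{E + \left(-4 + E\right)} = \sqrt{-4 + 2 E}$)
$- 966 \left(W{\left(5 \right)} + G{\left(6 \right)}\right) \left(-4 + z\right)^{2} = - 966 \left(-4 + \sqrt{-4 + 2 \cdot 6}\right) \left(-4 + \frac{1}{6}\right)^{2} = - 966 \left(-4 + \sqrt{-4 + 12}\right) \left(- \frac{23}{6}\right)^{2} = - 966 \left(-4 + \sqrt{8}\right) \frac{529}{36} = - 966 \left(-4 + 2 \sqrt{2}\right) \frac{529}{36} = - 966 \left(- \frac{529}{9} + \frac{529 \sqrt{2}}{18}\right) = \frac{170338}{3} - \frac{85169 \sqrt{2}}{3}$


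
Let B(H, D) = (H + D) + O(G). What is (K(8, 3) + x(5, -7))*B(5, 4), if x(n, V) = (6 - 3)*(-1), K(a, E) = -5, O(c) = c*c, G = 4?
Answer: -200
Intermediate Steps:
O(c) = c²
B(H, D) = 16 + D + H (B(H, D) = (H + D) + 4² = (D + H) + 16 = 16 + D + H)
x(n, V) = -3 (x(n, V) = 3*(-1) = -3)
(K(8, 3) + x(5, -7))*B(5, 4) = (-5 - 3)*(16 + 4 + 5) = -8*25 = -200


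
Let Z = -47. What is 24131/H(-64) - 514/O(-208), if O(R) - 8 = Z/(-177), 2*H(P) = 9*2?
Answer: 34484851/13167 ≈ 2619.0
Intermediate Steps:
H(P) = 9 (H(P) = (9*2)/2 = (½)*18 = 9)
O(R) = 1463/177 (O(R) = 8 - 47/(-177) = 8 - 47*(-1/177) = 8 + 47/177 = 1463/177)
24131/H(-64) - 514/O(-208) = 24131/9 - 514/1463/177 = 24131*(⅑) - 514*177/1463 = 24131/9 - 90978/1463 = 34484851/13167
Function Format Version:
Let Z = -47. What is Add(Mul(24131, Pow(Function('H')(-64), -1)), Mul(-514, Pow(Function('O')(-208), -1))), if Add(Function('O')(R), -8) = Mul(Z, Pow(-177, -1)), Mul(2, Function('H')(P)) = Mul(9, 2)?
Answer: Rational(34484851, 13167) ≈ 2619.0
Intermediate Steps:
Function('H')(P) = 9 (Function('H')(P) = Mul(Rational(1, 2), Mul(9, 2)) = Mul(Rational(1, 2), 18) = 9)
Function('O')(R) = Rational(1463, 177) (Function('O')(R) = Add(8, Mul(-47, Pow(-177, -1))) = Add(8, Mul(-47, Rational(-1, 177))) = Add(8, Rational(47, 177)) = Rational(1463, 177))
Add(Mul(24131, Pow(Function('H')(-64), -1)), Mul(-514, Pow(Function('O')(-208), -1))) = Add(Mul(24131, Pow(9, -1)), Mul(-514, Pow(Rational(1463, 177), -1))) = Add(Mul(24131, Rational(1, 9)), Mul(-514, Rational(177, 1463))) = Add(Rational(24131, 9), Rational(-90978, 1463)) = Rational(34484851, 13167)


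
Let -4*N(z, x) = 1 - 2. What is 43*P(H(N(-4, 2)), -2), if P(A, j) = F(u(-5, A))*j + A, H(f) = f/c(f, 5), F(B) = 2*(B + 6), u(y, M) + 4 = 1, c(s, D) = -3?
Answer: -6235/12 ≈ -519.58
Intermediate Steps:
u(y, M) = -3 (u(y, M) = -4 + 1 = -3)
F(B) = 12 + 2*B (F(B) = 2*(6 + B) = 12 + 2*B)
N(z, x) = ¼ (N(z, x) = -(1 - 2)/4 = -¼*(-1) = ¼)
H(f) = -f/3 (H(f) = f/(-3) = f*(-⅓) = -f/3)
P(A, j) = A + 6*j (P(A, j) = (12 + 2*(-3))*j + A = (12 - 6)*j + A = 6*j + A = A + 6*j)
43*P(H(N(-4, 2)), -2) = 43*(-⅓*¼ + 6*(-2)) = 43*(-1/12 - 12) = 43*(-145/12) = -6235/12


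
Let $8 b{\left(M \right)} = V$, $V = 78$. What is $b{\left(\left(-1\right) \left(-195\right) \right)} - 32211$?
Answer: $- \frac{128805}{4} \approx -32201.0$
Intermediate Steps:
$b{\left(M \right)} = \frac{39}{4}$ ($b{\left(M \right)} = \frac{1}{8} \cdot 78 = \frac{39}{4}$)
$b{\left(\left(-1\right) \left(-195\right) \right)} - 32211 = \frac{39}{4} - 32211 = - \frac{128805}{4}$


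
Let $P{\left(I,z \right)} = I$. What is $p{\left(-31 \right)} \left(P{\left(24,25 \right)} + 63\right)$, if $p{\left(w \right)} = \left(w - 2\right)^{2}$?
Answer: $94743$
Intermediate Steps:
$p{\left(w \right)} = \left(-2 + w\right)^{2}$
$p{\left(-31 \right)} \left(P{\left(24,25 \right)} + 63\right) = \left(-2 - 31\right)^{2} \left(24 + 63\right) = \left(-33\right)^{2} \cdot 87 = 1089 \cdot 87 = 94743$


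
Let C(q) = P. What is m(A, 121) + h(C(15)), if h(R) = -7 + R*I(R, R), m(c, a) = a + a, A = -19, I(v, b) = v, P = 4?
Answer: 251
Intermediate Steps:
C(q) = 4
m(c, a) = 2*a
h(R) = -7 + R² (h(R) = -7 + R*R = -7 + R²)
m(A, 121) + h(C(15)) = 2*121 + (-7 + 4²) = 242 + (-7 + 16) = 242 + 9 = 251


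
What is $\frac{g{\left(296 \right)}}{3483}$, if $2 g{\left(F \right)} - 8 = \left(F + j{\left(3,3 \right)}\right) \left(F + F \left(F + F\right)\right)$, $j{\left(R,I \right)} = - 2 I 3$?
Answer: $\frac{24398396}{3483} \approx 7005.0$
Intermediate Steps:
$j{\left(R,I \right)} = - 6 I$
$g{\left(F \right)} = 4 + \frac{\left(-18 + F\right) \left(F + 2 F^{2}\right)}{2}$ ($g{\left(F \right)} = 4 + \frac{\left(F - 18\right) \left(F + F \left(F + F\right)\right)}{2} = 4 + \frac{\left(F - 18\right) \left(F + F 2 F\right)}{2} = 4 + \frac{\left(-18 + F\right) \left(F + 2 F^{2}\right)}{2}$)
$\frac{g{\left(296 \right)}}{3483} = \frac{4 + 296^{3} - 2664 - \frac{35 \cdot 296^{2}}{2}}{3483} = \left(4 + 25934336 - 2664 - 1533280\right) \frac{1}{3483} = 24398396 \cdot \frac{1}{3483} = \frac{24398396}{3483}$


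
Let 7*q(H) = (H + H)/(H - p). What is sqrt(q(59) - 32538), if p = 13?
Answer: I*sqrt(843407999)/161 ≈ 180.38*I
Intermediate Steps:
q(H) = 2*H/(7*(-13 + H)) (q(H) = ((H + H)/(H - 1*13))/7 = ((2*H)/(H - 13))/7 = ((2*H)/(-13 + H))/7 = (2*H/(-13 + H))/7 = 2*H/(7*(-13 + H)))
sqrt(q(59) - 32538) = sqrt((2/7)*59/(-13 + 59) - 32538) = sqrt((2/7)*59/46 - 32538) = sqrt((2/7)*59*(1/46) - 32538) = sqrt(59/161 - 32538) = sqrt(-5238559/161) = I*sqrt(843407999)/161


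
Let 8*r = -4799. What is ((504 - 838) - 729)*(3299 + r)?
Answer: -22953359/8 ≈ -2.8692e+6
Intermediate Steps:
r = -4799/8 (r = (⅛)*(-4799) = -4799/8 ≈ -599.88)
((504 - 838) - 729)*(3299 + r) = ((504 - 838) - 729)*(3299 - 4799/8) = (-334 - 729)*(21593/8) = -1063*21593/8 = -22953359/8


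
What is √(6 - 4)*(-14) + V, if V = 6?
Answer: 6 - 14*√2 ≈ -13.799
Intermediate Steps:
√(6 - 4)*(-14) + V = √(6 - 4)*(-14) + 6 = √2*(-14) + 6 = -14*√2 + 6 = 6 - 14*√2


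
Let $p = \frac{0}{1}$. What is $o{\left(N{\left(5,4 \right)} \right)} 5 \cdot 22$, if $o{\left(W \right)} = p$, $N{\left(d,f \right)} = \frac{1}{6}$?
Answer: $0$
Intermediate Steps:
$N{\left(d,f \right)} = \frac{1}{6}$
$p = 0$ ($p = 0 \cdot 1 = 0$)
$o{\left(W \right)} = 0$
$o{\left(N{\left(5,4 \right)} \right)} 5 \cdot 22 = 0 \cdot 5 \cdot 22 = 0 \cdot 22 = 0$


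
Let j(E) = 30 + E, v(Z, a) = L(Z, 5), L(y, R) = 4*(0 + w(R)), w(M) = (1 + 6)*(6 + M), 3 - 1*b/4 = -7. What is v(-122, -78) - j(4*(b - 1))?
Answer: 122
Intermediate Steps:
b = 40 (b = 12 - 4*(-7) = 12 + 28 = 40)
w(M) = 42 + 7*M (w(M) = 7*(6 + M) = 42 + 7*M)
L(y, R) = 168 + 28*R (L(y, R) = 4*(0 + (42 + 7*R)) = 4*(42 + 7*R) = 168 + 28*R)
v(Z, a) = 308 (v(Z, a) = 168 + 28*5 = 168 + 140 = 308)
v(-122, -78) - j(4*(b - 1)) = 308 - (30 + 4*(40 - 1)) = 308 - (30 + 4*39) = 308 - (30 + 156) = 308 - 1*186 = 308 - 186 = 122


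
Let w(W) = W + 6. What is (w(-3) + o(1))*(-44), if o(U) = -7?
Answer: 176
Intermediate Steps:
w(W) = 6 + W
(w(-3) + o(1))*(-44) = ((6 - 3) - 7)*(-44) = (3 - 7)*(-44) = -4*(-44) = 176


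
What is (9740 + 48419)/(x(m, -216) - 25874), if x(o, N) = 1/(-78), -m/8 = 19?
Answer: -4536402/2018173 ≈ -2.2478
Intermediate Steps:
m = -152 (m = -8*19 = -152)
x(o, N) = -1/78
(9740 + 48419)/(x(m, -216) - 25874) = (9740 + 48419)/(-1/78 - 25874) = 58159/(-2018173/78) = 58159*(-78/2018173) = -4536402/2018173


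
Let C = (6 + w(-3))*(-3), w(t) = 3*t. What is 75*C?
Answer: 675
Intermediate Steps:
C = 9 (C = (6 + 3*(-3))*(-3) = (6 - 9)*(-3) = -3*(-3) = 9)
75*C = 75*9 = 675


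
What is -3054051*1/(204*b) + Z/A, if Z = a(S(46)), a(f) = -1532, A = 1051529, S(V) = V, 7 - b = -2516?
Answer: -356912411347/60134840452 ≈ -5.9352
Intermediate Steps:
b = 2523 (b = 7 - 1*(-2516) = 7 + 2516 = 2523)
Z = -1532
-3054051*1/(204*b) + Z/A = -3054051/(2523*204) - 1532/1051529 = -3054051/514692 - 1532*1/1051529 = -3054051*1/514692 - 1532/1051529 = -339339/57188 - 1532/1051529 = -356912411347/60134840452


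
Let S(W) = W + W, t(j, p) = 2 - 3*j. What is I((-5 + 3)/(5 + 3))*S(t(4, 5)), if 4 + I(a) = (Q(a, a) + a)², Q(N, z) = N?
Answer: 75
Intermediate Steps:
S(W) = 2*W
I(a) = -4 + 4*a² (I(a) = -4 + (a + a)² = -4 + (2*a)² = -4 + 4*a²)
I((-5 + 3)/(5 + 3))*S(t(4, 5)) = (-4 + 4*((-5 + 3)/(5 + 3))²)*(2*(2 - 3*4)) = (-4 + 4*(-2/8)²)*(2*(2 - 12)) = (-4 + 4*(-2*⅛)²)*(2*(-10)) = (-4 + 4*(-¼)²)*(-20) = (-4 + 4*(1/16))*(-20) = (-4 + ¼)*(-20) = -15/4*(-20) = 75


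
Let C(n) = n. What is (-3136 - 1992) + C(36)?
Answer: -5092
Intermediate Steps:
(-3136 - 1992) + C(36) = (-3136 - 1992) + 36 = -5128 + 36 = -5092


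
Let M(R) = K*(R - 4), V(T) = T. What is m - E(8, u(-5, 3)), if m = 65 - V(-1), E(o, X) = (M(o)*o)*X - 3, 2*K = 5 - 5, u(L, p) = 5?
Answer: 69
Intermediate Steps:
K = 0 (K = (5 - 5)/2 = (½)*0 = 0)
M(R) = 0 (M(R) = 0*(R - 4) = 0*(-4 + R) = 0)
E(o, X) = -3 (E(o, X) = (0*o)*X - 3 = 0*X - 3 = 0 - 3 = -3)
m = 66 (m = 65 - 1*(-1) = 65 + 1 = 66)
m - E(8, u(-5, 3)) = 66 - 1*(-3) = 66 + 3 = 69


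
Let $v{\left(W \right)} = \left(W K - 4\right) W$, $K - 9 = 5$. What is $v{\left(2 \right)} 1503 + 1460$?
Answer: $73604$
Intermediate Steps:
$K = 14$ ($K = 9 + 5 = 14$)
$v{\left(W \right)} = W \left(-4 + 14 W\right)$ ($v{\left(W \right)} = \left(W 14 - 4\right) W = \left(14 W - 4\right) W = \left(-4 + 14 W\right) W = W \left(-4 + 14 W\right)$)
$v{\left(2 \right)} 1503 + 1460 = 2 \cdot 2 \left(-2 + 7 \cdot 2\right) 1503 + 1460 = 2 \cdot 2 \left(-2 + 14\right) 1503 + 1460 = 2 \cdot 2 \cdot 12 \cdot 1503 + 1460 = 48 \cdot 1503 + 1460 = 72144 + 1460 = 73604$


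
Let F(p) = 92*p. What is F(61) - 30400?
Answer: -24788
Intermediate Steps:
F(61) - 30400 = 92*61 - 30400 = 5612 - 30400 = -24788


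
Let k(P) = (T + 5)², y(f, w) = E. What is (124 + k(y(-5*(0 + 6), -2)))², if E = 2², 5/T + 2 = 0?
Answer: 271441/16 ≈ 16965.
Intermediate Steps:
T = -5/2 (T = 5/(-2 + 0) = 5/(-2) = 5*(-½) = -5/2 ≈ -2.5000)
E = 4
y(f, w) = 4
k(P) = 25/4 (k(P) = (-5/2 + 5)² = (5/2)² = 25/4)
(124 + k(y(-5*(0 + 6), -2)))² = (124 + 25/4)² = (521/4)² = 271441/16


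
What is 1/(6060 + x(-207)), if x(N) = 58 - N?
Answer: 1/6325 ≈ 0.00015810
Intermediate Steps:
1/(6060 + x(-207)) = 1/(6060 + (58 - 1*(-207))) = 1/(6060 + (58 + 207)) = 1/(6060 + 265) = 1/6325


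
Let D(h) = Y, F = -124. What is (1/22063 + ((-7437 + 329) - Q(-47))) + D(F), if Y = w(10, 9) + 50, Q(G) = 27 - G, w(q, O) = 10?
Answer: -157132685/22063 ≈ -7122.0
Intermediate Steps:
Y = 60 (Y = 10 + 50 = 60)
D(h) = 60
(1/22063 + ((-7437 + 329) - Q(-47))) + D(F) = (1/22063 + ((-7437 + 329) - (27 - 1*(-47)))) + 60 = (1/22063 + (-7108 - (27 + 47))) + 60 = (1/22063 + (-7108 - 1*74)) + 60 = (1/22063 + (-7108 - 74)) + 60 = (1/22063 - 7182) + 60 = -158456465/22063 + 60 = -157132685/22063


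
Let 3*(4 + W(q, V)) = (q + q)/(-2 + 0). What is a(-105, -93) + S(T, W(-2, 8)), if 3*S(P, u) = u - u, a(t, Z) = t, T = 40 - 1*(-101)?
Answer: -105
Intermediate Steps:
T = 141 (T = 40 + 101 = 141)
W(q, V) = -4 - q/3 (W(q, V) = -4 + ((q + q)/(-2 + 0))/3 = -4 + ((2*q)/(-2))/3 = -4 + ((2*q)*(-½))/3 = -4 + (-q)/3 = -4 - q/3)
S(P, u) = 0 (S(P, u) = (u - u)/3 = (⅓)*0 = 0)
a(-105, -93) + S(T, W(-2, 8)) = -105 + 0 = -105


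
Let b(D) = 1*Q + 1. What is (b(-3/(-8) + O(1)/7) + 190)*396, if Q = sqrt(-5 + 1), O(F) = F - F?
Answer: 75636 + 792*I ≈ 75636.0 + 792.0*I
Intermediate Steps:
O(F) = 0
Q = 2*I (Q = sqrt(-4) = 2*I ≈ 2.0*I)
b(D) = 1 + 2*I (b(D) = 1*(2*I) + 1 = 2*I + 1 = 1 + 2*I)
(b(-3/(-8) + O(1)/7) + 190)*396 = ((1 + 2*I) + 190)*396 = (191 + 2*I)*396 = 75636 + 792*I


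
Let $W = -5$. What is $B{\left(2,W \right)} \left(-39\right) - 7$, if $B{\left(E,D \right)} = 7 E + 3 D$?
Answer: $32$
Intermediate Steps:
$B{\left(E,D \right)} = 3 D + 7 E$
$B{\left(2,W \right)} \left(-39\right) - 7 = \left(3 \left(-5\right) + 7 \cdot 2\right) \left(-39\right) - 7 = \left(-15 + 14\right) \left(-39\right) - 7 = \left(-1\right) \left(-39\right) - 7 = 39 - 7 = 32$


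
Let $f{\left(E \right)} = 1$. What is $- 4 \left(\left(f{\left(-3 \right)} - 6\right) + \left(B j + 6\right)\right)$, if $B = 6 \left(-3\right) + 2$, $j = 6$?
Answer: $380$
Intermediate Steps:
$B = -16$ ($B = -18 + 2 = -16$)
$- 4 \left(\left(f{\left(-3 \right)} - 6\right) + \left(B j + 6\right)\right) = - 4 \left(\left(1 - 6\right) + \left(\left(-16\right) 6 + 6\right)\right) = - 4 \left(\left(1 - 6\right) + \left(-96 + 6\right)\right) = - 4 \left(-5 - 90\right) = \left(-4\right) \left(-95\right) = 380$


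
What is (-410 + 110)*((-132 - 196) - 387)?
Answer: 214500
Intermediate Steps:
(-410 + 110)*((-132 - 196) - 387) = -300*(-328 - 387) = -300*(-715) = 214500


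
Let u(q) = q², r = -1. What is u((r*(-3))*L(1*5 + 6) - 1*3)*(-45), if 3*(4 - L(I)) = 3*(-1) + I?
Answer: -45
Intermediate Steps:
L(I) = 5 - I/3 (L(I) = 4 - (3*(-1) + I)/3 = 4 - (-3 + I)/3 = 4 + (1 - I/3) = 5 - I/3)
u((r*(-3))*L(1*5 + 6) - 1*3)*(-45) = ((-1*(-3))*(5 - (1*5 + 6)/3) - 1*3)²*(-45) = (3*(5 - (5 + 6)/3) - 3)²*(-45) = (3*(5 - ⅓*11) - 3)²*(-45) = (3*(5 - 11/3) - 3)²*(-45) = (3*(4/3) - 3)²*(-45) = (4 - 3)²*(-45) = 1²*(-45) = 1*(-45) = -45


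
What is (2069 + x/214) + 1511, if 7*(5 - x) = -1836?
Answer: 5364711/1498 ≈ 3581.3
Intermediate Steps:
x = 1871/7 (x = 5 - 1/7*(-1836) = 5 + 1836/7 = 1871/7 ≈ 267.29)
(2069 + x/214) + 1511 = (2069 + (1871/7)/214) + 1511 = (2069 + (1871/7)*(1/214)) + 1511 = (2069 + 1871/1498) + 1511 = 3101233/1498 + 1511 = 5364711/1498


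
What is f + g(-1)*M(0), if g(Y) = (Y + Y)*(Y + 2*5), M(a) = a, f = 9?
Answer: 9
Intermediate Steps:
g(Y) = 2*Y*(10 + Y) (g(Y) = (2*Y)*(Y + 10) = (2*Y)*(10 + Y) = 2*Y*(10 + Y))
f + g(-1)*M(0) = 9 + (2*(-1)*(10 - 1))*0 = 9 + (2*(-1)*9)*0 = 9 - 18*0 = 9 + 0 = 9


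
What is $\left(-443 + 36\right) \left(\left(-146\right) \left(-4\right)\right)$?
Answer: $-237688$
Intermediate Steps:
$\left(-443 + 36\right) \left(\left(-146\right) \left(-4\right)\right) = \left(-407\right) 584 = -237688$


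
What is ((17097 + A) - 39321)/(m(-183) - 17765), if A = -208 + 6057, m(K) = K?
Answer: 16375/17948 ≈ 0.91236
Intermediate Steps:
A = 5849
((17097 + A) - 39321)/(m(-183) - 17765) = ((17097 + 5849) - 39321)/(-183 - 17765) = (22946 - 39321)/(-17948) = -16375*(-1/17948) = 16375/17948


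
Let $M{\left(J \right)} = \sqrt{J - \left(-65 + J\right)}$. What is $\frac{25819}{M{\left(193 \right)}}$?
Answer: $\frac{25819 \sqrt{65}}{65} \approx 3202.5$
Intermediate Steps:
$M{\left(J \right)} = \sqrt{65}$
$\frac{25819}{M{\left(193 \right)}} = \frac{25819}{\sqrt{65}} = 25819 \frac{\sqrt{65}}{65} = \frac{25819 \sqrt{65}}{65}$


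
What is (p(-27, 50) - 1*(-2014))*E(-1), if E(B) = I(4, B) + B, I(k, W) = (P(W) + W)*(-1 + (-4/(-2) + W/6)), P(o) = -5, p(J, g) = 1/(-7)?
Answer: -84582/7 ≈ -12083.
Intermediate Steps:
p(J, g) = -1/7
I(k, W) = (1 + W/6)*(-5 + W) (I(k, W) = (-5 + W)*(-1 + (-4/(-2) + W/6)) = (-5 + W)*(-1 + (-4*(-1/2) + W*(1/6))) = (-5 + W)*(-1 + (2 + W/6)) = (-5 + W)*(1 + W/6) = (1 + W/6)*(-5 + W))
E(B) = -5 + B**2/6 + 7*B/6 (E(B) = (-5 + B/6 + B**2/6) + B = -5 + B**2/6 + 7*B/6)
(p(-27, 50) - 1*(-2014))*E(-1) = (-1/7 - 1*(-2014))*(-5 + (1/6)*(-1)**2 + (7/6)*(-1)) = (-1/7 + 2014)*(-5 + (1/6)*1 - 7/6) = 14097*(-5 + 1/6 - 7/6)/7 = (14097/7)*(-6) = -84582/7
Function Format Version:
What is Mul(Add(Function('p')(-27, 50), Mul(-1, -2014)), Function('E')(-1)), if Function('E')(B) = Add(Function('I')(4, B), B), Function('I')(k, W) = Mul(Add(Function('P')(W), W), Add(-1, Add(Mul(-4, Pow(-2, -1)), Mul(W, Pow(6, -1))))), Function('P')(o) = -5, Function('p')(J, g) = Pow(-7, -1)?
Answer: Rational(-84582, 7) ≈ -12083.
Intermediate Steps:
Function('p')(J, g) = Rational(-1, 7)
Function('I')(k, W) = Mul(Add(1, Mul(Rational(1, 6), W)), Add(-5, W)) (Function('I')(k, W) = Mul(Add(-5, W), Add(-1, Add(Mul(-4, Pow(-2, -1)), Mul(W, Pow(6, -1))))) = Mul(Add(-5, W), Add(-1, Add(Mul(-4, Rational(-1, 2)), Mul(W, Rational(1, 6))))) = Mul(Add(-5, W), Add(-1, Add(2, Mul(Rational(1, 6), W)))) = Mul(Add(-5, W), Add(1, Mul(Rational(1, 6), W))) = Mul(Add(1, Mul(Rational(1, 6), W)), Add(-5, W)))
Function('E')(B) = Add(-5, Mul(Rational(1, 6), Pow(B, 2)), Mul(Rational(7, 6), B)) (Function('E')(B) = Add(Add(-5, Mul(Rational(1, 6), B), Mul(Rational(1, 6), Pow(B, 2))), B) = Add(-5, Mul(Rational(1, 6), Pow(B, 2)), Mul(Rational(7, 6), B)))
Mul(Add(Function('p')(-27, 50), Mul(-1, -2014)), Function('E')(-1)) = Mul(Add(Rational(-1, 7), Mul(-1, -2014)), Add(-5, Mul(Rational(1, 6), Pow(-1, 2)), Mul(Rational(7, 6), -1))) = Mul(Add(Rational(-1, 7), 2014), Add(-5, Mul(Rational(1, 6), 1), Rational(-7, 6))) = Mul(Rational(14097, 7), Add(-5, Rational(1, 6), Rational(-7, 6))) = Mul(Rational(14097, 7), -6) = Rational(-84582, 7)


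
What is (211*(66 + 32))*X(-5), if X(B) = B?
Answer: -103390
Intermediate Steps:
(211*(66 + 32))*X(-5) = (211*(66 + 32))*(-5) = (211*98)*(-5) = 20678*(-5) = -103390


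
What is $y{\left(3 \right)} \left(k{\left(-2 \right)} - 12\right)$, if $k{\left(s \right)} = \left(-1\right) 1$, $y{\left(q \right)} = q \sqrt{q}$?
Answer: $- 39 \sqrt{3} \approx -67.55$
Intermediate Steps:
$y{\left(q \right)} = q^{\frac{3}{2}}$
$k{\left(s \right)} = -1$
$y{\left(3 \right)} \left(k{\left(-2 \right)} - 12\right) = 3^{\frac{3}{2}} \left(-1 - 12\right) = 3 \sqrt{3} \left(-13\right) = - 39 \sqrt{3}$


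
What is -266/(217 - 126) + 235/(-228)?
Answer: -11719/2964 ≈ -3.9538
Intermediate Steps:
-266/(217 - 126) + 235/(-228) = -266/91 + 235*(-1/228) = -266*1/91 - 235/228 = -38/13 - 235/228 = -11719/2964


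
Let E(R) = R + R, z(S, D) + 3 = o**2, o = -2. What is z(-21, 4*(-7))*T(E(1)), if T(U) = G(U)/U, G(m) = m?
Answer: 1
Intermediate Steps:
z(S, D) = 1 (z(S, D) = -3 + (-2)**2 = -3 + 4 = 1)
E(R) = 2*R
T(U) = 1 (T(U) = U/U = 1)
z(-21, 4*(-7))*T(E(1)) = 1*1 = 1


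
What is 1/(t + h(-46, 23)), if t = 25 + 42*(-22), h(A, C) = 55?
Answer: -1/844 ≈ -0.0011848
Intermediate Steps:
t = -899 (t = 25 - 924 = -899)
1/(t + h(-46, 23)) = 1/(-899 + 55) = 1/(-844) = -1/844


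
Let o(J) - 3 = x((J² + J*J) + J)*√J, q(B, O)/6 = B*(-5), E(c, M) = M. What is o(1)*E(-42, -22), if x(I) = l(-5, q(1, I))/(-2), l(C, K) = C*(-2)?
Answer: 44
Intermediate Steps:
q(B, O) = -30*B (q(B, O) = 6*(B*(-5)) = 6*(-5*B) = -30*B)
l(C, K) = -2*C
x(I) = -5 (x(I) = -2*(-5)/(-2) = 10*(-½) = -5)
o(J) = 3 - 5*√J
o(1)*E(-42, -22) = (3 - 5*√1)*(-22) = (3 - 5*1)*(-22) = (3 - 5)*(-22) = -2*(-22) = 44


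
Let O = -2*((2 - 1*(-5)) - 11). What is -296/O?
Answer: -37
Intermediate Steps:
O = 8 (O = -2*((2 + 5) - 11) = -2*(7 - 11) = -2*(-4) = 8)
-296/O = -296/8 = -296*⅛ = -37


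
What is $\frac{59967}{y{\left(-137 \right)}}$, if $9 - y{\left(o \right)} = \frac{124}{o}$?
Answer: $\frac{8215479}{1357} \approx 6054.1$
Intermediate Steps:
$y{\left(o \right)} = 9 - \frac{124}{o}$
$\frac{59967}{y{\left(-137 \right)}} = \frac{59967}{9 - \frac{124}{-137}} = \frac{59967}{9 - - \frac{124}{137}} = \frac{59967}{9 + \frac{124}{137}} = \frac{59967}{\frac{1357}{137}} = 59967 \cdot \frac{137}{1357} = \frac{8215479}{1357}$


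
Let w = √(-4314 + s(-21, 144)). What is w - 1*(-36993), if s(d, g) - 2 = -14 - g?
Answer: 36993 + I*√4470 ≈ 36993.0 + 66.858*I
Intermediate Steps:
s(d, g) = -12 - g (s(d, g) = 2 + (-14 - g) = -12 - g)
w = I*√4470 (w = √(-4314 + (-12 - 1*144)) = √(-4314 + (-12 - 144)) = √(-4314 - 156) = √(-4470) = I*√4470 ≈ 66.858*I)
w - 1*(-36993) = I*√4470 - 1*(-36993) = I*√4470 + 36993 = 36993 + I*√4470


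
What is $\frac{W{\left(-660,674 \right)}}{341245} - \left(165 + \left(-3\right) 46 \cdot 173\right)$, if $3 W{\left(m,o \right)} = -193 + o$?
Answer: $\frac{24271733596}{1023735} \approx 23709.0$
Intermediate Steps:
$W{\left(m,o \right)} = - \frac{193}{3} + \frac{o}{3}$ ($W{\left(m,o \right)} = \frac{-193 + o}{3} = - \frac{193}{3} + \frac{o}{3}$)
$\frac{W{\left(-660,674 \right)}}{341245} - \left(165 + \left(-3\right) 46 \cdot 173\right) = \frac{- \frac{193}{3} + \frac{1}{3} \cdot 674}{341245} - \left(165 + \left(-3\right) 46 \cdot 173\right) = \left(- \frac{193}{3} + \frac{674}{3}\right) \frac{1}{341245} - \left(165 - 23874\right) = \frac{481}{3} \cdot \frac{1}{341245} - \left(165 - 23874\right) = \frac{481}{1023735} - -23709 = \frac{481}{1023735} + 23709 = \frac{24271733596}{1023735}$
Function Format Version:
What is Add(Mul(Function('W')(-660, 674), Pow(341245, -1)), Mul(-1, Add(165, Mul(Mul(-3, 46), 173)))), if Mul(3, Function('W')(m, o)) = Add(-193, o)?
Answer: Rational(24271733596, 1023735) ≈ 23709.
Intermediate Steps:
Function('W')(m, o) = Add(Rational(-193, 3), Mul(Rational(1, 3), o)) (Function('W')(m, o) = Mul(Rational(1, 3), Add(-193, o)) = Add(Rational(-193, 3), Mul(Rational(1, 3), o)))
Add(Mul(Function('W')(-660, 674), Pow(341245, -1)), Mul(-1, Add(165, Mul(Mul(-3, 46), 173)))) = Add(Mul(Add(Rational(-193, 3), Mul(Rational(1, 3), 674)), Pow(341245, -1)), Mul(-1, Add(165, Mul(Mul(-3, 46), 173)))) = Add(Mul(Add(Rational(-193, 3), Rational(674, 3)), Rational(1, 341245)), Mul(-1, Add(165, Mul(-138, 173)))) = Add(Mul(Rational(481, 3), Rational(1, 341245)), Mul(-1, Add(165, -23874))) = Add(Rational(481, 1023735), Mul(-1, -23709)) = Add(Rational(481, 1023735), 23709) = Rational(24271733596, 1023735)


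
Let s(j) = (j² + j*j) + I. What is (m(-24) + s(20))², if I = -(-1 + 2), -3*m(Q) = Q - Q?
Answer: 638401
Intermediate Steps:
m(Q) = 0 (m(Q) = -(Q - Q)/3 = -⅓*0 = 0)
I = -1 (I = -1*1 = -1)
s(j) = -1 + 2*j² (s(j) = (j² + j*j) - 1 = (j² + j²) - 1 = 2*j² - 1 = -1 + 2*j²)
(m(-24) + s(20))² = (0 + (-1 + 2*20²))² = (0 + (-1 + 2*400))² = (0 + (-1 + 800))² = (0 + 799)² = 799² = 638401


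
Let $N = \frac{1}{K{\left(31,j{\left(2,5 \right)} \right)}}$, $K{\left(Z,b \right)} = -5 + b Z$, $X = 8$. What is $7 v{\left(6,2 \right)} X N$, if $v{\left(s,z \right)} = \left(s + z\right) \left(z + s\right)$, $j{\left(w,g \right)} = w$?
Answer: $\frac{3584}{57} \approx 62.877$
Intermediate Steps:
$v{\left(s,z \right)} = \left(s + z\right)^{2}$ ($v{\left(s,z \right)} = \left(s + z\right) \left(s + z\right) = \left(s + z\right)^{2}$)
$K{\left(Z,b \right)} = -5 + Z b$
$N = \frac{1}{57}$ ($N = \frac{1}{-5 + 31 \cdot 2} = \frac{1}{-5 + 62} = \frac{1}{57} \approx 0.017544$)
$7 v{\left(6,2 \right)} X N = 7 \left(6 + 2\right)^{2} \cdot 8 \cdot \frac{1}{57} = 7 \cdot 8^{2} \cdot 8 \cdot \frac{1}{57} = 7 \cdot 64 \cdot 8 \cdot \frac{1}{57} = 448 \cdot 8 \cdot \frac{1}{57} = 3584 \cdot \frac{1}{57} = \frac{3584}{57}$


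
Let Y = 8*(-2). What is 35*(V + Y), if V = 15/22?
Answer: -11795/22 ≈ -536.14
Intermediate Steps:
Y = -16
V = 15/22 (V = 15*(1/22) = 15/22 ≈ 0.68182)
35*(V + Y) = 35*(15/22 - 16) = 35*(-337/22) = -11795/22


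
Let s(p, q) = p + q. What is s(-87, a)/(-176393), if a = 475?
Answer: -388/176393 ≈ -0.0021996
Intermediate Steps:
s(-87, a)/(-176393) = (-87 + 475)/(-176393) = 388*(-1/176393) = -388/176393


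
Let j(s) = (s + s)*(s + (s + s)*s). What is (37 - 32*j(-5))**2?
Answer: 208426969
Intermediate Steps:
j(s) = 2*s*(s + 2*s**2) (j(s) = (2*s)*(s + (2*s)*s) = (2*s)*(s + 2*s**2) = 2*s*(s + 2*s**2))
(37 - 32*j(-5))**2 = (37 - 32*(-5)**2*(2 + 4*(-5)))**2 = (37 - 800*(2 - 20))**2 = (37 - 800*(-18))**2 = (37 - 32*(-450))**2 = (37 + 14400)**2 = 14437**2 = 208426969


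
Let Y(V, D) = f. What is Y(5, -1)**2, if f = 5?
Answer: 25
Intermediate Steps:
Y(V, D) = 5
Y(5, -1)**2 = 5**2 = 25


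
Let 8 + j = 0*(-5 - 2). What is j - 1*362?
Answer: -370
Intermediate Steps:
j = -8 (j = -8 + 0*(-5 - 2) = -8 + 0*(-7) = -8 + 0 = -8)
j - 1*362 = -8 - 1*362 = -8 - 362 = -370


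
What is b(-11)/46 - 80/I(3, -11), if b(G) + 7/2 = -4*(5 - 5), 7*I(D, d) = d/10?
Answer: 515123/1012 ≈ 509.01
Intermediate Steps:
I(D, d) = d/70 (I(D, d) = (d/10)/7 = d/70)
b(G) = -7/2 (b(G) = -7/2 - 4*(5 - 5) = -7/2 - 4*0 = -7/2 + 0 = -7/2)
b(-11)/46 - 80/I(3, -11) = -7/2/46 - 80/((1/70)*(-11)) = -7/2*1/46 - 80/(-11/70) = -7/92 - 80*(-70/11) = -7/92 + 5600/11 = 515123/1012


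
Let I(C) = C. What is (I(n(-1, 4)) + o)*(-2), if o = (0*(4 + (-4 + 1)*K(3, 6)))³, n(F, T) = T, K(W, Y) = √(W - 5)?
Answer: -8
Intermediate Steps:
K(W, Y) = √(-5 + W)
o = 0 (o = (0*(4 + (-4 + 1)*√(-5 + 3)))³ = (0*(4 - 3*I*√2))³ = 0³ = 0)
(I(n(-1, 4)) + o)*(-2) = (4 + 0)*(-2) = 4*(-2) = -8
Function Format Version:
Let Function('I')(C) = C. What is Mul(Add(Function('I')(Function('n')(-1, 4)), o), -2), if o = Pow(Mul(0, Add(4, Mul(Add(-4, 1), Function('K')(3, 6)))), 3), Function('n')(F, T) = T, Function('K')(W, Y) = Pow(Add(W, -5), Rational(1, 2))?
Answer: -8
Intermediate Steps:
Function('K')(W, Y) = Pow(Add(-5, W), Rational(1, 2))
o = 0 (o = Pow(Mul(0, Add(4, Mul(Add(-4, 1), Pow(Add(-5, 3), Rational(1, 2))))), 3) = Pow(Mul(0, Add(4, Mul(-3, Pow(-2, Rational(1, 2))))), 3) = Pow(Mul(0, Add(4, Mul(-3, Mul(I, Pow(2, Rational(1, 2)))))), 3) = Pow(Mul(0, Add(4, Mul(-3, I, Pow(2, Rational(1, 2))))), 3) = Pow(0, 3) = 0)
Mul(Add(Function('I')(Function('n')(-1, 4)), o), -2) = Mul(Add(4, 0), -2) = Mul(4, -2) = -8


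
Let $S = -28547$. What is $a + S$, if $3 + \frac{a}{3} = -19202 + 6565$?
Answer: $-66467$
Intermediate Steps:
$a = -37920$ ($a = -9 + 3 \left(-19202 + 6565\right) = -9 + 3 \left(-12637\right) = -9 - 37911 = -37920$)
$a + S = -37920 - 28547 = -66467$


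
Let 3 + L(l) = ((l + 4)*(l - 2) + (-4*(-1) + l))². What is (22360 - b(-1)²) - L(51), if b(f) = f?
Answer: -7540138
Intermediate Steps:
L(l) = -3 + (4 + l + (-2 + l)*(4 + l))² (L(l) = -3 + ((l + 4)*(l - 2) + (-4*(-1) + l))² = -3 + ((4 + l)*(-2 + l) + (4 + l))² = -3 + ((-2 + l)*(4 + l) + (4 + l))² = -3 + (4 + l + (-2 + l)*(4 + l))²)
(22360 - b(-1)²) - L(51) = (22360 - 1*(-1)²) - (-3 + (-4 + 51² + 3*51)²) = (22360 - 1*1) - (-3 + (-4 + 2601 + 153)²) = (22360 - 1) - (-3 + 2750²) = 22359 - (-3 + 7562500) = 22359 - 1*7562497 = 22359 - 7562497 = -7540138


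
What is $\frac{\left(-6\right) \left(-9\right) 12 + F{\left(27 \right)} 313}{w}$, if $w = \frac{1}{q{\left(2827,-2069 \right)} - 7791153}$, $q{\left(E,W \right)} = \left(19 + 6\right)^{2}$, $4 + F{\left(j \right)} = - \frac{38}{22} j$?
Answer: $\frac{1302677558464}{11} \approx 1.1843 \cdot 10^{11}$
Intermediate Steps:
$F{\left(j \right)} = -4 - \frac{19 j}{11}$ ($F{\left(j \right)} = -4 + - \frac{38}{22} j = -4 + \left(-38\right) \frac{1}{22} j = -4 - \frac{19 j}{11}$)
$q{\left(E,W \right)} = 625$ ($q{\left(E,W \right)} = 25^{2} = 625$)
$w = - \frac{1}{7790528}$ ($w = \frac{1}{625 - 7791153} = \frac{1}{-7790528} = - \frac{1}{7790528} \approx -1.2836 \cdot 10^{-7}$)
$\frac{\left(-6\right) \left(-9\right) 12 + F{\left(27 \right)} 313}{w} = \frac{\left(-6\right) \left(-9\right) 12 + \left(-4 - \frac{513}{11}\right) 313}{- \frac{1}{7790528}} = \left(54 \cdot 12 + \left(-4 - \frac{513}{11}\right) 313\right) \left(-7790528\right) = \left(648 - \frac{174341}{11}\right) \left(-7790528\right) = \left(- \frac{167213}{11}\right) \left(-7790528\right) = \frac{1302677558464}{11}$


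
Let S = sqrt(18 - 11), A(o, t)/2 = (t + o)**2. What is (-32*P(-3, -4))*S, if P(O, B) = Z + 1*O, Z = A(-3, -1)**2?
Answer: -32672*sqrt(7) ≈ -86442.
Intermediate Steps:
A(o, t) = 2*(o + t)**2 (A(o, t) = 2*(t + o)**2 = 2*(o + t)**2)
Z = 1024 (Z = (2*(-3 - 1)**2)**2 = (2*(-4)**2)**2 = (2*16)**2 = 32**2 = 1024)
P(O, B) = 1024 + O (P(O, B) = 1024 + 1*O = 1024 + O)
S = sqrt(7) ≈ 2.6458
(-32*P(-3, -4))*S = (-32*(1024 - 3))*sqrt(7) = (-32*1021)*sqrt(7) = -32672*sqrt(7)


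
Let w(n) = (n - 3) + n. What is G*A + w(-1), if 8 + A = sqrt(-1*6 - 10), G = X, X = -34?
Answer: 267 - 136*I ≈ 267.0 - 136.0*I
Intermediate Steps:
G = -34
w(n) = -3 + 2*n (w(n) = (-3 + n) + n = -3 + 2*n)
A = -8 + 4*I (A = -8 + sqrt(-1*6 - 10) = -8 + sqrt(-6 - 10) = -8 + sqrt(-16) = -8 + 4*I ≈ -8.0 + 4.0*I)
G*A + w(-1) = -34*(-8 + 4*I) + (-3 + 2*(-1)) = (272 - 136*I) + (-3 - 2) = (272 - 136*I) - 5 = 267 - 136*I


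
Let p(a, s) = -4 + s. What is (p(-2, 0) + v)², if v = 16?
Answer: 144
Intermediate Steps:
(p(-2, 0) + v)² = ((-4 + 0) + 16)² = (-4 + 16)² = 12² = 144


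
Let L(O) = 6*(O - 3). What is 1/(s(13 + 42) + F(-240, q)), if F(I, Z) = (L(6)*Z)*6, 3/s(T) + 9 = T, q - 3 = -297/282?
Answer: 2162/454713 ≈ 0.0047546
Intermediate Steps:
q = 183/94 (q = 3 - 297/282 = 3 - 297*1/282 = 3 - 99/94 = 183/94 ≈ 1.9468)
s(T) = 3/(-9 + T)
L(O) = -18 + 6*O (L(O) = 6*(-3 + O) = -18 + 6*O)
F(I, Z) = 108*Z (F(I, Z) = ((-18 + 6*6)*Z)*6 = ((-18 + 36)*Z)*6 = (18*Z)*6 = 108*Z)
1/(s(13 + 42) + F(-240, q)) = 1/(3/(-9 + (13 + 42)) + 108*(183/94)) = 1/(3/(-9 + 55) + 9882/47) = 1/(3/46 + 9882/47) = 1/(454713/2162) = 2162/454713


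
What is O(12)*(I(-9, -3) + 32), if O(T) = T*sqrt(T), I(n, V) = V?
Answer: 696*sqrt(3) ≈ 1205.5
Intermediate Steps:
O(T) = T**(3/2)
O(12)*(I(-9, -3) + 32) = 12**(3/2)*(-3 + 32) = (24*sqrt(3))*29 = 696*sqrt(3)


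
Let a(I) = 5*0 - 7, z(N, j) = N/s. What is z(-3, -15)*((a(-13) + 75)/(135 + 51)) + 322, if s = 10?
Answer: 49893/155 ≈ 321.89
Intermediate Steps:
z(N, j) = N/10
a(I) = -7 (a(I) = 0 - 7 = -7)
z(-3, -15)*((a(-13) + 75)/(135 + 51)) + 322 = ((1/10)*(-3))*((-7 + 75)/(135 + 51)) + 322 = -102/(5*186) + 322 = -3/10*34/93 + 322 = -17/155 + 322 = 49893/155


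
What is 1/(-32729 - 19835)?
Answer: -1/52564 ≈ -1.9024e-5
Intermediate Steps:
1/(-32729 - 19835) = 1/(-52564) = -1/52564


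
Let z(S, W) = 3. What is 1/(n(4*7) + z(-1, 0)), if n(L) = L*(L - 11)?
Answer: 1/479 ≈ 0.0020877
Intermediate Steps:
n(L) = L*(-11 + L)
1/(n(4*7) + z(-1, 0)) = 1/((4*7)*(-11 + 4*7) + 3) = 1/(28*(-11 + 28) + 3) = 1/(28*17 + 3) = 1/(476 + 3) = 1/479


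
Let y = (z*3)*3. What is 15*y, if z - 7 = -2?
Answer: 675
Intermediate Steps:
z = 5 (z = 7 - 2 = 5)
y = 45 (y = (5*3)*3 = 15*3 = 45)
15*y = 15*45 = 675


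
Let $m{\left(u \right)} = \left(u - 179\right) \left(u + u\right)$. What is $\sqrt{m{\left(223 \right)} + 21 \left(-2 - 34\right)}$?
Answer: $2 \sqrt{4717} \approx 137.36$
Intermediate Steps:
$m{\left(u \right)} = 2 u \left(-179 + u\right)$ ($m{\left(u \right)} = \left(-179 + u\right) 2 u = 2 u \left(-179 + u\right)$)
$\sqrt{m{\left(223 \right)} + 21 \left(-2 - 34\right)} = \sqrt{2 \cdot 223 \left(-179 + 223\right) + 21 \left(-2 - 34\right)} = \sqrt{2 \cdot 223 \cdot 44 + 21 \left(-36\right)} = \sqrt{19624 - 756} = \sqrt{18868} = 2 \sqrt{4717}$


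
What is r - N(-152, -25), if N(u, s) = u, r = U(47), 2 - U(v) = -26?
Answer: 180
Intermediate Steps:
U(v) = 28 (U(v) = 2 - 1*(-26) = 2 + 26 = 28)
r = 28
r - N(-152, -25) = 28 - 1*(-152) = 28 + 152 = 180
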